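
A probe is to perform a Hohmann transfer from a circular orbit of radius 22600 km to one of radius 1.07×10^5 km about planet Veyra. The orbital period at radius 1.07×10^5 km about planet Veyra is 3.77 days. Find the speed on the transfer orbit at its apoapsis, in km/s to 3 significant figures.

From Kepler's third law T² = 4π²r³/μ at r = 1.07×10^5 km, T = 3.77 days = 3.77 × 86400 s = 3.25728×10^5 s: μ = 4π²r³/T² = 4.55828×10^5 km³/s².
The Hohmann ellipse has a_t = (r₁ + r₂)/2 = 64800 km.
The apoapsis of the transfer ellipse is at r = 1.070×10^5 km.
From the vis-viva equation, v = √[μ(2/r − 1/a_t)] = 1.219 km/s.

v = 1.22 km/s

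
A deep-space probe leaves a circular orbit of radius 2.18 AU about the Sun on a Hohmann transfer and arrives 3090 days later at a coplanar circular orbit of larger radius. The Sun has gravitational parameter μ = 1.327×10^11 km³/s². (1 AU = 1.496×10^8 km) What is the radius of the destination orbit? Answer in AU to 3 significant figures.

In km: r₁ = 2.18 × 1.496×10^8 = 3.26128×10^8 km.
Transfer time t = 3090 days = 2.66976×10^8 s, and t = π√(a_t³/μ).
So a_t = (μ t²/π²)^(1/3) = (1.327×10^11 × (2.66976×10^8)² / π²)^(1/3) = 9.8591×10^8 km.
Since a_t = (r₁ + r₂)/2, r₂ = 2a_t − r₁ = 2×9.8591×10^8 − 3.26128×10^8 = 1.645692×10^9 km.
In AU: r₂ = 1.645692×10^9 / 1.496×10^8 = 11.0 AU.

r₂ = 11.0 AU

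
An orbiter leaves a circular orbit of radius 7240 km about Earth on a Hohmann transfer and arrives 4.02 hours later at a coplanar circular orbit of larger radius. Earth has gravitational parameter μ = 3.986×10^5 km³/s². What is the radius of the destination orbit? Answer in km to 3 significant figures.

Transfer time t = 4.02 hours = 14472 s, and t = π√(a_t³/μ).
So a_t = (μ t²/π²)^(1/3) = (3.986×10^5 × (14472)² / π²)^(1/3) = 20375 km.
Since a_t = (r₁ + r₂)/2, r₂ = 2a_t − r₁ = 2×20375 − 7240 = 33510 km.

r₂ = 33500 km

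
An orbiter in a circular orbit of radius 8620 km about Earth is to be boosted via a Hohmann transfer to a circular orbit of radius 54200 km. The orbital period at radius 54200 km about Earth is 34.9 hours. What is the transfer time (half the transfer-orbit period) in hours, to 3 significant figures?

From Kepler's third law T² = 4π²r³/μ at r = 54200 km, T = 34.9 hours = 34.9 × 3600 s = 1.2564×10^5 s: μ = 4π²r³/T² = 3.98200×10^5 km³/s².
The Hohmann ellipse has a_t = (r₁ + r₂)/2 = 31410 km.
Transfer time t = π√(a_t³/μ) = π√((31410)³ / 3.98200×10^5) = 27710 s.
Converting: 27710 s ÷ 3600 s/hour = 7.70 hours.

t = 7.70 hours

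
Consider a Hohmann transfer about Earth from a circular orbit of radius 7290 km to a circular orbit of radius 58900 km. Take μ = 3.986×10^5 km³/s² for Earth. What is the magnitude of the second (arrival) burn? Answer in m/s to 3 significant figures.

Δv₂ = 1380 m/s

The Hohmann ellipse has a_t = (r₁ + r₂)/2 = 33095 km.
On the circular orbit at r = 58900 km, v_c = √(μ/r) = 2.601 km/s.
Vis-viva on the transfer ellipse at r = 58900 km gives v_t = √[μ(2/r − 1/a_t)] = 1.221 km/s.
Δv₂ = |v_t − v_c| = |1.221 − 2.601| = 1.380 km/s.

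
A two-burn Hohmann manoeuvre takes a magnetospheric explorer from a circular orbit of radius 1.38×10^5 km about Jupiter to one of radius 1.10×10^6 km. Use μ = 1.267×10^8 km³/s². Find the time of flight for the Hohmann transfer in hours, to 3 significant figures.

t = 37.8 hours

Semi-major axis of the transfer orbit: a_t = (1.380×10^5 + 1.100×10^6)/2 = 6.190×10^5 km.
By Kepler's third law the transfer-orbit period is T = 2π√(a_t³/μ), so t = T/2 = 1.3592×10^5 s.
Converting: 1.3592×10^5 s ÷ 3600 s/hour = 37.8 hours.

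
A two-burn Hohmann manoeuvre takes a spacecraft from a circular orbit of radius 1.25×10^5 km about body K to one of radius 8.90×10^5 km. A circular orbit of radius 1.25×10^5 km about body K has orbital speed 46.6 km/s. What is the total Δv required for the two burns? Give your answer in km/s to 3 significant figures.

From the circular-orbit relation v² = μ/r at r = 1.25×10^5 km: μ = v²r = (46.6)² × 1.25×10^5 = 2.71445×10^8 km³/s².
Transfer-ellipse semi-major axis a_t = (r₁ + r₂)/2 = (1.250×10^5 + 8.900×10^5)/2 = 5.075×10^5 km.
At r₁ the circular-orbit speed is v₁ = √(μ/r₁) = 46.60 km/s.
On the transfer ellipse at r₁, vis-viva equation gives v_p = √[μ(2/r₁ − 1/a_t)] = 61.71 km/s.
First burn Δv₁ = |v_p − v₁| = 15.11 km/s.
At r₂, v₂ = √(μ/r₂) = 17.464 km/s.
Transfer-orbit speed at r₂: v_a = √[μ(2/r₂ − 1/a_t)] = 8.6673 km/s.
Second burn Δv₂ = |v₂ − v_a| = 8.797 km/s.
Total Δv = Δv₁ + Δv₂ = 23.91 km/s.

Δv = 23.9 km/s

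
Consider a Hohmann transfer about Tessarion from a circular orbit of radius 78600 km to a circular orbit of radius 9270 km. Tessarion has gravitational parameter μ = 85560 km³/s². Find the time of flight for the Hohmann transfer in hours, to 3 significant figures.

Semi-major axis of the transfer orbit: a_t = (78600 + 9270)/2 = 43935 km.
Transfer time t = π√(a_t³/μ) = π√((43935)³ / 85560) = 98910 s.
Converting: 98910 s ÷ 3600 s/hour = 27.5 hours.

t = 27.5 hours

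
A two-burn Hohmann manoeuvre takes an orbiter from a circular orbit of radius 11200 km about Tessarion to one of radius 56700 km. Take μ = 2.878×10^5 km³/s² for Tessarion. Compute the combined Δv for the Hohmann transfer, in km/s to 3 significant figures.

Δv = 2.44 km/s

Semi-major axis of the transfer orbit: a_t = (11200 + 56700)/2 = 33950 km.
Circular speed at r₁: v₁ = √(μ/r₁) = √(2.878×10^5/11200) = 5.069 km/s.
Transfer-orbit speed at r₁ (v² = μ(2/r − 1/a)): v_p = √[μ(2/r₁ − 1/a_t)] = 6.551 km/s.
First burn Δv₁ = |v_p − v₁| = 1.482 km/s.
At r₂, v₂ = √(μ/r₂) = 2.25296 km/s.
Transfer-orbit speed at r₂: v_a = √[μ(2/r₂ − 1/a_t)] = 1.29403 km/s.
Second burn Δv₂ = |v₂ − v_a| = 0.9589 km/s.
Total Δv = Δv₁ + Δv₂ = 2.441 km/s.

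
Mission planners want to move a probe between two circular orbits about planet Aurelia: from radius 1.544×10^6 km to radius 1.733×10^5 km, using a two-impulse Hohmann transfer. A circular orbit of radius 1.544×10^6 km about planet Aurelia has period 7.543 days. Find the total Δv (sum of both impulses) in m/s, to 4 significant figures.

Δv = 23350 m/s

From Kepler's third law T² = 4π²r³/μ at r = 1.544×10^6 km, T = 7.543 days = 7.543 × 86400 s = 6.517152×10^5 s: μ = 4π²r³/T² = 3.42126×10^8 km³/s².
Semi-major axis of the transfer orbit: a_t = (1.544×10^6 + 1.733×10^5)/2 = 8.5865×10^5 km.
At r₁ the circular-orbit speed is v₁ = √(μ/r₁) = 14.8857 km/s.
On the transfer ellipse at r₁, vis-viva equation gives v_a = √[μ(2/r₁ − 1/a_t)] = 6.68745 km/s.
First burn Δv₁ = |v_a − v₁| = 8.198 km/s.
At r₂, v₂ = √(μ/r₂) = 44.43 km/s.
Transfer-orbit speed at r₂: v_p = √[μ(2/r₂ − 1/a_t)] = 59.58 km/s.
Second burn Δv₂ = |v₂ − v_p| = 15.15 km/s.
Δv = Δv₁ + Δv₂ = 8.198 + 15.15 = 23.35 km/s.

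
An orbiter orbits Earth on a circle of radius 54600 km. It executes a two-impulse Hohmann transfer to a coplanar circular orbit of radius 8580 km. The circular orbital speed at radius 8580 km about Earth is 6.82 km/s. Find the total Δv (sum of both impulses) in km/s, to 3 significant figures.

Δv = 3.44 km/s

From the circular-orbit relation v² = μ/r at r = 8580 km: μ = v²r = (6.82)² × 8580 = 3.99076×10^5 km³/s².
Semi-major axis of the transfer orbit: a_t = (54600 + 8580)/2 = 31590 km.
Circular speed at r₁: v₁ = √(μ/r₁) = √(3.99076×10^5/54600) = 2.704 km/s.
On the transfer ellipse at r₁, vis-viva gives v_a = √[μ(2/r₁ − 1/a_t)] = 1.409 km/s.
First burn Δv₁ = |v_a − v₁| = 1.295 km/s.
At r₂, v₂ = √(μ/r₂) = 6.820 km/s.
Transfer-orbit speed at r₂: v_p = √[μ(2/r₂ − 1/a_t)] = 8.966 km/s.
Second burn Δv₂ = |v₂ − v_p| = 2.146 km/s.
Total Δv = Δv₁ + Δv₂ = 3.441 km/s.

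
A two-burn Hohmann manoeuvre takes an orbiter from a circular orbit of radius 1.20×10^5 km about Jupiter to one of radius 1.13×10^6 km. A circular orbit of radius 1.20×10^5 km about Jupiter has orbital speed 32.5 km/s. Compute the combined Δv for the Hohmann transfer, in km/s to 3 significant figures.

Δv = 17.2 km/s

From the circular-orbit relation v² = μ/r at r = 1.20×10^5 km: μ = v²r = (32.5)² × 1.20×10^5 = 1.26750×10^8 km³/s².
The Hohmann ellipse has a_t = (r₁ + r₂)/2 = 6.250×10^5 km.
Circular speed at r₁: v₁ = √(μ/r₁) = √(1.26750×10^8/1.200×10^5) = 32.50 km/s.
On the transfer ellipse at r₁, v² = μ(2/r − 1/a) gives v_p = √[μ(2/r₁ − 1/a_t)] = 43.70 km/s.
First burn Δv₁ = |v_p − v₁| = 11.20 km/s.
At r₂, v₂ = √(μ/r₂) = 10.591 km/s.
Transfer-orbit speed at r₂: v_a = √[μ(2/r₂ − 1/a_t)] = 4.6407 km/s.
Second burn Δv₂ = |v₂ − v_a| = 5.950 km/s.
Total Δv = Δv₁ + Δv₂ = 17.15 km/s.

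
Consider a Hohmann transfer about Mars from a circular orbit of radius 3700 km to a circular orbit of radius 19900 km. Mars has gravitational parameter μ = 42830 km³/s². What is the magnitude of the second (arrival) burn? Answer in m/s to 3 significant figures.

Δv₂ = 646 m/s

Transfer-ellipse semi-major axis a_t = (r₁ + r₂)/2 = (3700 + 19900)/2 = 11800 km.
Circular speed at r = 19900 km: v_c = √(μ/r) = 1.4671 km/s.
Vis-viva on the transfer ellipse at r = 19900 km gives v_t = √[μ(2/r − 1/a_t)] = 0.82150 km/s.
Δv₂ = |v_t − v_c| = |0.82150 − 1.4671| = 0.6456 km/s.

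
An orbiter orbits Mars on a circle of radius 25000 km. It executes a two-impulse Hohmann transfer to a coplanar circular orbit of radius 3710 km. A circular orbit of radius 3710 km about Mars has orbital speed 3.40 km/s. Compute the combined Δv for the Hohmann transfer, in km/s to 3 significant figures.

Δv = 1.73 km/s

From the circular-orbit relation v² = μ/r at r = 3710 km: μ = v²r = (3.40)² × 3710 = 42887.6 km³/s².
Transfer-ellipse semi-major axis a_t = (r₁ + r₂)/2 = (25000 + 3710)/2 = 14355 km.
At r₁ the circular-orbit speed is v₁ = √(μ/r₁) = 1.3098 km/s.
On the transfer ellipse at r₁, vis-viva gives v_a = √[μ(2/r₁ − 1/a_t)] = 0.66586 km/s.
First burn Δv₁ = |v_a − v₁| = 0.6439 km/s.
Circular speed at r₂: v₂ = √(μ/r₂) = 3.400 km/s.
Transfer-orbit speed at r₂: v_p = √[μ(2/r₂ − 1/a_t)] = 4.487 km/s.
Second burn Δv₂ = |v₂ − v_p| = 1.087 km/s.
Total Δv = Δv₁ + Δv₂ = 1.731 km/s.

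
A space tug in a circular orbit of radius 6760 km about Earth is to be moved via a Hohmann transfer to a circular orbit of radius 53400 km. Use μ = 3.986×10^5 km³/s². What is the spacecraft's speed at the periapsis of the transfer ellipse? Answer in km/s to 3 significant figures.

Transfer-ellipse semi-major axis a_t = (r₁ + r₂)/2 = (6760 + 53400)/2 = 30080 km.
At periapsis, r = 6760 km.
Vis-viva: v = √[μ(2/r − 1/a_t)] = √[3.986×10^5 × (2/6760 − 1/30080)] = 10.23 km/s.

v = 10.2 km/s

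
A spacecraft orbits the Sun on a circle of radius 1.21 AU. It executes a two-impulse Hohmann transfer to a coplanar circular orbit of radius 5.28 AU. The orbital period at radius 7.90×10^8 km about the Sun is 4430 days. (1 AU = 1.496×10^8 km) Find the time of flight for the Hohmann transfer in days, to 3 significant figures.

From Kepler's third law T² = 4π²r³/μ at r = 7.90×10^8 km, T = 4430 days = 4430 × 86400 s = 3.82752×10^8 s: μ = 4π²r³/T² = 1.32864×10^11 km³/s².
In km: r₁ = 1.21 × 1.496×10^8 = 1.81016×10^8 km; r₂ = 5.28 × 1.496×10^8 = 7.89888×10^8 km.
The Hohmann ellipse has a_t = (r₁ + r₂)/2 = 4.85452×10^8 km.
Half the transfer-orbit period gives t = π√(a_t³/μ) = 9.219×10^7 s.
Converting: 9.219×10^7 s ÷ 86400 s/day = 1070 days.

t = 1070 days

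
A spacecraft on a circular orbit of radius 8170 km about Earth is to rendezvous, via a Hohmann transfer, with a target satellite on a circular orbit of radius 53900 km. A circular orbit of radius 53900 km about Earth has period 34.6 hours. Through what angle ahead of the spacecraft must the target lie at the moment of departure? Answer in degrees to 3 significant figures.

From Kepler's third law T² = 4π²r³/μ at r = 53900 km, T = 34.6 hours = 34.6 × 3600 s = 1.2456×10^5 s: μ = 4π²r³/T² = 3.98445×10^5 km³/s².
Transfer-ellipse semi-major axis a_t = (r₁ + r₂)/2 = (8170 + 53900)/2 = 31035 km.
Transfer time t = π√(a_t³/μ) = 27211 s.
Target angular speed ω₂ = √(μ/r₂³) = 5.0443×10^-5 rad/s.
Angle swept by the target during transfer: ω₂·t = 1.3726 rad = 78.64°.
The spacecraft traverses 180° on the transfer ellipse, so the target must lead by 180° − 78.64° = 101°.

φ = 101°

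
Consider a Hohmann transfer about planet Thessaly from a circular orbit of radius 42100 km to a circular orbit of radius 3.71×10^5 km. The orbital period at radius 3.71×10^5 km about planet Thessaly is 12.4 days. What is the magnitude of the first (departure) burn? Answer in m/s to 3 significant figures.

Δv₁ = 2200 m/s

From Kepler's third law T² = 4π²r³/μ at r = 3.71×10^5 km, T = 12.4 days = 12.4 × 86400 s = 1.07136×10^6 s: μ = 4π²r³/T² = 1.75635×10^6 km³/s².
Semi-major axis of the transfer orbit: a_t = (42100 + 3.710×10^5)/2 = 2.0655×10^5 km.
Circular speed at r = 42100 km: v_c = √(μ/r) = 6.459 km/s.
Transfer-orbit speed at the same r (vis-viva, a = a_t): v_t = √[μ(2/r − 1/a_t)] = 8.656 km/s.
Δv₁ = |v_t − v_c| = |8.656 − 6.459| = 2.197 km/s.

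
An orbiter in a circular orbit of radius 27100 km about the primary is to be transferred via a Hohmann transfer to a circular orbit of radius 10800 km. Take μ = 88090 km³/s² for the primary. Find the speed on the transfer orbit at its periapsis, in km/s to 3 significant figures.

Semi-major axis of the transfer orbit: a_t = (27100 + 10800)/2 = 18950 km.
At periapsis, r = 10800 km.
Vis-viva: v = √[μ(2/r − 1/a_t)] = √[88090 × (2/10800 − 1/18950)] = 3.415 km/s.

v = 3.42 km/s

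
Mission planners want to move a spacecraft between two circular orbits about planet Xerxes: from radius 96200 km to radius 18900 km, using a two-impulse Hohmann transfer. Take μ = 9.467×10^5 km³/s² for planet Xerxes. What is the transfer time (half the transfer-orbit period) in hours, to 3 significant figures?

Semi-major axis of the transfer orbit: a_t = (96200 + 18900)/2 = 57550 km.
Half the transfer-orbit period gives t = π√(a_t³/μ) = 44580 s.
Converting: 44580 s ÷ 3600 s/hour = 12.4 hours.

t = 12.4 hours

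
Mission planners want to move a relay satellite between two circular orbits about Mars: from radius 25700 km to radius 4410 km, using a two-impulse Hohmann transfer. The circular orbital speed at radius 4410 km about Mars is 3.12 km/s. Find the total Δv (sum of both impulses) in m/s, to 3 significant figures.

Δv = 1550 m/s

From the circular-orbit relation v² = μ/r at r = 4410 km: μ = v²r = (3.12)² × 4410 = 42928.7 km³/s².
The Hohmann ellipse has a_t = (r₁ + r₂)/2 = 15055 km.
Circular speed at r₁: v₁ = √(μ/r₁) = √(42928.7/25700) = 1.2924 km/s.
On the transfer ellipse at r₁, v² = μ(2/r − 1/a) gives v_a = √[μ(2/r₁ − 1/a_t)] = 0.69950 km/s.
First burn Δv₁ = |v_a − v₁| = 0.5929 km/s.
Circular speed at r₂: v₂ = √(μ/r₂) = 3.1200 km/s.
Transfer-orbit speed at r₂: v_p = √[μ(2/r₂ − 1/a_t)] = 4.0764 km/s.
Second burn Δv₂ = |v₂ − v_p| = 0.9564 km/s.
Total Δv = Δv₁ + Δv₂ = 1.549 km/s.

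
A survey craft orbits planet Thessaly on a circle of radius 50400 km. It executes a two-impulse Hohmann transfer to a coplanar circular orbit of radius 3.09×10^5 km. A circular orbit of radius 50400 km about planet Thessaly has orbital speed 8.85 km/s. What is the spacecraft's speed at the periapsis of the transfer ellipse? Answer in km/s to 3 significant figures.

From the circular-orbit relation v² = μ/r at r = 50400 km: μ = v²r = (8.85)² × 50400 = 3.94745×10^6 km³/s².
Semi-major axis of the transfer orbit: a_t = (50400 + 3.090×10^5)/2 = 1.797×10^5 km.
The periapsis of the transfer ellipse is at r = 50400 km.
Vis-viva: v = √[μ(2/r − 1/a_t)] = √[3.94745×10^6 × (2/50400 − 1/1.797×10^5)] = 11.61 km/s.

v = 11.6 km/s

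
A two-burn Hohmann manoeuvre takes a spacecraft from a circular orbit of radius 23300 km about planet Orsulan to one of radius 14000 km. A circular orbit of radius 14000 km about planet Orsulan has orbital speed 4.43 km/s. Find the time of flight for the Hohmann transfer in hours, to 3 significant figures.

t = 4.24 hours

From the circular-orbit relation v² = μ/r at r = 14000 km: μ = v²r = (4.43)² × 14000 = 2.74749×10^5 km³/s².
The Hohmann ellipse has a_t = (r₁ + r₂)/2 = 18650 km.
By Kepler's third law the transfer-orbit period is T = 2π√(a_t³/μ), so t = T/2 = 15270 s.
Converting: 15270 s ÷ 3600 s/hour = 4.24 hours.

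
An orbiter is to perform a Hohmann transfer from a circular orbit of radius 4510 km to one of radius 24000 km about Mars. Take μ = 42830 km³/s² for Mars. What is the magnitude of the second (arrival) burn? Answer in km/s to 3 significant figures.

The Hohmann ellipse has a_t = (r₁ + r₂)/2 = 14255 km.
On the circular orbit at r = 24000 km, v_c = √(μ/r) = 1.3359 km/s.
Vis-viva on the transfer ellipse at r = 24000 km gives v_t = √[μ(2/r − 1/a_t)] = 0.75140 km/s.
Δv₂ = |v_t − v_c| = |0.75140 − 1.3359| = 0.5845 km/s.

Δv₂ = 0.584 km/s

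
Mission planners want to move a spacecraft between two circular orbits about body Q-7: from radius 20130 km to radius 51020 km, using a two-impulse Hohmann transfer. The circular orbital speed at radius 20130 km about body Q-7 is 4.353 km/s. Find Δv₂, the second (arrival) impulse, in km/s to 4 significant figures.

Δv₂ = 0.6775 km/s

From the circular-orbit relation v² = μ/r at r = 20130 km: μ = v²r = (4.353)² × 20130 = 3.81435×10^5 km³/s².
The Hohmann ellipse has a_t = (r₁ + r₂)/2 = 35575 km.
Circular speed at r = 51020 km: v_c = √(μ/r) = 2.7343 km/s.
Transfer-orbit speed at the same r (vis-viva, a = a_t): v_t = √[μ(2/r − 1/a_t)] = 2.0568 km/s.
Δv₂ = |v_t − v_c| = |2.0568 − 2.7343| = 0.6775 km/s.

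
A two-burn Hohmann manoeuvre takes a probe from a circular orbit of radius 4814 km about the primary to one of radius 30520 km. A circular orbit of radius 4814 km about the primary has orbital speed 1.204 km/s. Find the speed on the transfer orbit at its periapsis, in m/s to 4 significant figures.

v = 1582 m/s

From the circular-orbit relation v² = μ/r at r = 4814 km: μ = v²r = (1.204)² × 4814 = 6978.45 km³/s².
The Hohmann ellipse has a_t = (r₁ + r₂)/2 = 17667 km.
The periapsis of the transfer ellipse is at r = 4814 km.
Applying v² = μ(2/r − 1/a_t): v = 1.582 km/s.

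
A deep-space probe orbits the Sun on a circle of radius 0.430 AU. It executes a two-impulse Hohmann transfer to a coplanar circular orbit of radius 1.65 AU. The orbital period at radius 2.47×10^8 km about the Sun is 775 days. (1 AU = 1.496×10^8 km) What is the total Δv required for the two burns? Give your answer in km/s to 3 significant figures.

From Kepler's third law T² = 4π²r³/μ at r = 2.47×10^8 km, T = 775 days = 775 × 86400 s = 6.696×10^7 s: μ = 4π²r³/T² = 1.32684×10^11 km³/s².
In km: r₁ = 0.430 × 1.496×10^8 = 6.4328×10^7 km; r₂ = 1.65 × 1.496×10^8 = 2.4684×10^8 km.
Semi-major axis of the transfer orbit: a_t = (6.4328×10^7 + 2.4684×10^8)/2 = 1.55584×10^8 km.
At r₁ the circular-orbit speed is v₁ = √(μ/r₁) = 45.42 km/s.
Transfer-orbit speed at r₁ (vis-viva): v_p = √[μ(2/r₁ − 1/a_t)] = 57.21 km/s.
First burn Δv₁ = |v_p − v₁| = 11.79 km/s.
At r₂, v₂ = √(μ/r₂) = 23.185 km/s.
Transfer-orbit speed at r₂: v_a = √[μ(2/r₂ − 1/a_t)] = 14.908 km/s.
Second burn Δv₂ = |v₂ − v_a| = 8.277 km/s.
Total Δv = Δv₁ + Δv₂ = 20.07 km/s.

Δv = 20.1 km/s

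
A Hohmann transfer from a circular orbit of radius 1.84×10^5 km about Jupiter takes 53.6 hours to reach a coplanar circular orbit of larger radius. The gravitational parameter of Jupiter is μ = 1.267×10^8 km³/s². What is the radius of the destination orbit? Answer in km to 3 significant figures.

r₂ = 1.38×10^6 km

Transfer time t = 53.6 hours = 1.9296×10^5 s, and t = π√(a_t³/μ).
So a_t = (μ t²/π²)^(1/3) = (1.267×10^8 × (1.9296×10^5)² / π²)^(1/3) = 7.8187×10^5 km.
Since a_t = (r₁ + r₂)/2, r₂ = 2a_t − r₁ = 2×7.8187×10^5 − 1.840×10^5 = 1.37974×10^6 km.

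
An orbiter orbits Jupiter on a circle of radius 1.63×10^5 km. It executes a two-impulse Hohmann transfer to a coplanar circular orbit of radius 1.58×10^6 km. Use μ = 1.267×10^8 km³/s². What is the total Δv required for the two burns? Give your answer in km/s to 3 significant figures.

Δv = 14.7 km/s

The Hohmann ellipse has a_t = (r₁ + r₂)/2 = 8.715×10^5 km.
Circular speed at r₁: v₁ = √(μ/r₁) = √(1.267×10^8/1.630×10^5) = 27.88011 km/s.
Transfer-orbit speed at r₁ (v² = μ(2/r − 1/a)): v_p = √[μ(2/r₁ − 1/a_t)] = 37.53958 km/s.
First burn Δv₁ = |v_p − v₁| = 9.659 km/s.
Circular speed at r₂: v₂ = √(μ/r₂) = 8.955 km/s.
Transfer-orbit speed at r₂: v_a = √[μ(2/r₂ − 1/a_t)] = 3.873 km/s.
Second burn Δv₂ = |v₂ − v_a| = 5.082 km/s.
Δv = Δv₁ + Δv₂ = 9.659 + 5.082 = 14.74 km/s.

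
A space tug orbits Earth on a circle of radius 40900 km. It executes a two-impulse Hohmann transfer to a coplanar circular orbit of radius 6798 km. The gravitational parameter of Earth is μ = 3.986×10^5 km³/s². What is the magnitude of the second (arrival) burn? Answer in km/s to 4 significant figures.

Δv₂ = 2.370 km/s

The Hohmann ellipse has a_t = (r₁ + r₂)/2 = 23849 km.
On the circular orbit at r = 6798 km, v_c = √(μ/r) = 7.65734 km/s.
Vis-viva on the transfer ellipse at r = 6798 km gives v_t = √[μ(2/r − 1/a_t)] = 10.0278 km/s.
Δv₂ = |v_t − v_c| = |10.0278 − 7.65734| = 2.370 km/s.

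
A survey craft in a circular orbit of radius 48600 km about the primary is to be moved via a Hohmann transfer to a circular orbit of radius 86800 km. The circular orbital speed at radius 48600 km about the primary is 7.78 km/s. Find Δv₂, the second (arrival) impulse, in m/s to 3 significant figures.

From the circular-orbit relation v² = μ/r at r = 48600 km: μ = v²r = (7.78)² × 48600 = 2.94168×10^6 km³/s².
The Hohmann ellipse has a_t = (r₁ + r₂)/2 = 67700 km.
Circular speed at r = 86800 km: v_c = √(μ/r) = 5.8215 km/s.
Transfer-orbit speed at the same r (vis-viva, a = a_t): v_t = √[μ(2/r − 1/a_t)] = 4.9324 km/s.
Δv₂ = |v_t − v_c| = |4.9324 − 5.8215| = 0.8891 km/s.

Δv₂ = 889 m/s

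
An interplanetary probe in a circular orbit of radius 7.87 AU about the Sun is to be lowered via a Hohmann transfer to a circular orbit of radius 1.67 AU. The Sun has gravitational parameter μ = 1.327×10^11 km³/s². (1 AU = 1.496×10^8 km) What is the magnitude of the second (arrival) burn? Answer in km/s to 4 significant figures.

In km: r₁ = 7.87 × 1.496×10^8 = 1.177352×10^9 km; r₂ = 1.67 × 1.496×10^8 = 2.49832×10^8 km.
Transfer-ellipse semi-major axis a_t = (r₁ + r₂)/2 = (1.177352×10^9 + 2.49832×10^8)/2 = 7.13592×10^8 km.
On the circular orbit at r = 2.49832×10^8 km, v_c = √(μ/r) = 23.047 km/s.
Transfer-orbit speed at the same r (vis-viva, a = a_t): v_t = √[μ(2/r − 1/a_t)] = 29.603 km/s.
Δv₂ = |v_t − v_c| = |29.603 − 23.047| = 6.556 km/s.

Δv₂ = 6.556 km/s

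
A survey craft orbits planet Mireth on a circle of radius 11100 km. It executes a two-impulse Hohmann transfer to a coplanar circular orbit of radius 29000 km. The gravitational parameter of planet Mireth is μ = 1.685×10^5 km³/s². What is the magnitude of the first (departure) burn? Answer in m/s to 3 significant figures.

Δv₁ = 790 m/s

Semi-major axis of the transfer orbit: a_t = (11100 + 29000)/2 = 20050 km.
On the circular orbit at r = 11100 km, v_c = √(μ/r) = 3.8962 km/s.
Transfer-orbit speed at the same r (vis-viva, a = a_t): v_t = √[μ(2/r − 1/a_t)] = 4.6858 km/s.
Δv₁ = |v_t − v_c| = |4.6858 − 3.8962| = 0.7896 km/s.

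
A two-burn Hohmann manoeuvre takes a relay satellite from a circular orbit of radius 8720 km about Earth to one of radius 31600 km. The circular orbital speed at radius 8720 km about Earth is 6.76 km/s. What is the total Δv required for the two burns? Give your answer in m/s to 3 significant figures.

From the circular-orbit relation v² = μ/r at r = 8720 km: μ = v²r = (6.76)² × 8720 = 3.98483×10^5 km³/s².
Transfer-ellipse semi-major axis a_t = (r₁ + r₂)/2 = (8720 + 31600)/2 = 20160 km.
Circular speed at r₁: v₁ = √(μ/r₁) = √(3.98483×10^5/8720) = 6.760 km/s.
Transfer-orbit speed at r₁ (v² = μ(2/r − 1/a)): v_p = √[μ(2/r₁ − 1/a_t)] = 8.463 km/s.
First burn Δv₁ = |v_p − v₁| = 1.703 km/s.
Circular speed at r₂: v₂ = √(μ/r₂) = 3.551 km/s.
Transfer-orbit speed at r₂: v_a = √[μ(2/r₂ − 1/a_t)] = 2.335 km/s.
Second burn Δv₂ = |v₂ − v_a| = 1.216 km/s.
Δv = Δv₁ + Δv₂ = 1.703 + 1.216 = 2.919 km/s.

Δv = 2920 m/s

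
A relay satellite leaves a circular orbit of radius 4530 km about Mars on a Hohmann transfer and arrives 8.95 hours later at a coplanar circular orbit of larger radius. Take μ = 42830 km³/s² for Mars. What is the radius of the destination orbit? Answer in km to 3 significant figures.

Transfer time t = 8.95 hours = 32220 s, and t = π√(a_t³/μ).
So a_t = (μ t²/π²)^(1/3) = (42830 × (32220)² / π²)^(1/3) = 16516 km.
Since a_t = (r₁ + r₂)/2, r₂ = 2a_t − r₁ = 2×16516 − 4530 = 28502 km.

r₂ = 28500 km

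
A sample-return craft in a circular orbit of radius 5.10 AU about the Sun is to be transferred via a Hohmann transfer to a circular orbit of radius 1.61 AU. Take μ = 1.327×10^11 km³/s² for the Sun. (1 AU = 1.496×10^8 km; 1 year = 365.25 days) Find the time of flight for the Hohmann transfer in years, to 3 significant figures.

In km: r₁ = 5.10 × 1.496×10^8 = 7.6296×10^8 km; r₂ = 1.61 × 1.496×10^8 = 2.40856×10^8 km.
Semi-major axis of the transfer orbit: a_t = (7.6296×10^8 + 2.40856×10^8)/2 = 5.01908×10^8 km.
Half the transfer-orbit period gives t = π√(a_t³/μ) = 9.697×10^7 s.
Converting: 9.697×10^7 s ÷ 3.15576×10^7 s/year (365.25 × 86400) = 3.07 years.

t = 3.07 years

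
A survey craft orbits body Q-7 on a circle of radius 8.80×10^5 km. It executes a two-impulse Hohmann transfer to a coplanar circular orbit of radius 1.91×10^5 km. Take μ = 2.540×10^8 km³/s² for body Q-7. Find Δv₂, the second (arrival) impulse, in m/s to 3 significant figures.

Transfer-ellipse semi-major axis a_t = (r₁ + r₂)/2 = (8.800×10^5 + 1.910×10^5)/2 = 5.355×10^5 km.
On the circular orbit at r = 1.910×10^5 km, v_c = √(μ/r) = 36.47 km/s.
Transfer-orbit speed at the same r (vis-viva, a = a_t): v_t = √[μ(2/r − 1/a_t)] = 46.75 km/s.
Δv₂ = |v_t − v_c| = |46.75 − 36.47| = 10.28 km/s.

Δv₂ = 10300 m/s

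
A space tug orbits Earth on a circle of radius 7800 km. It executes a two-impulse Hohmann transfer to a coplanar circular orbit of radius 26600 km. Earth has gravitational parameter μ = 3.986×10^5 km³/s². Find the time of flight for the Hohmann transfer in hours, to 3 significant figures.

t = 3.12 hours

Semi-major axis of the transfer orbit: a_t = (7800 + 26600)/2 = 17200 km.
Half the transfer-orbit period gives t = π√(a_t³/μ) = 11220 s.
Converting: 11220 s ÷ 3600 s/hour = 3.12 hours.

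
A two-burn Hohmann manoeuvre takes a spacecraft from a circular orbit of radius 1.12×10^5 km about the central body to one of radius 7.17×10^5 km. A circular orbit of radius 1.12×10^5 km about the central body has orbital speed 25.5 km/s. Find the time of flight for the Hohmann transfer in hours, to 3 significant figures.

t = 27.3 hours

From the circular-orbit relation v² = μ/r at r = 1.12×10^5 km: μ = v²r = (25.5)² × 1.12×10^5 = 7.28280×10^7 km³/s².
The Hohmann ellipse has a_t = (r₁ + r₂)/2 = 4.145×10^5 km.
By Kepler's third law the transfer-orbit period is T = 2π√(a_t³/μ), so t = T/2 = 98240 s.
Converting: 98240 s ÷ 3600 s/hour = 27.3 hours.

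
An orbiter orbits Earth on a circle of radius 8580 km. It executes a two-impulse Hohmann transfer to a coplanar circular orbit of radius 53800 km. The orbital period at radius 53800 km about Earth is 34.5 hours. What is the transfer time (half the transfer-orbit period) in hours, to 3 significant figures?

From Kepler's third law T² = 4π²r³/μ at r = 53800 km, T = 34.5 hours = 34.5 × 3600 s = 1.242×10^5 s: μ = 4π²r³/T² = 3.98532×10^5 km³/s².
Transfer-ellipse semi-major axis a_t = (r₁ + r₂)/2 = (8580 + 53800)/2 = 31190 km.
Transfer time t = π√(a_t³/μ) = π√((31190)³ / 3.98532×10^5) = 27410 s.
Converting: 27410 s ÷ 3600 s/hour = 7.61 hours.

t = 7.61 hours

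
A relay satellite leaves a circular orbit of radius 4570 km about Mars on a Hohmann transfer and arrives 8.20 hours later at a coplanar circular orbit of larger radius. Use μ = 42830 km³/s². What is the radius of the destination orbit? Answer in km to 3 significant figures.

r₂ = 26600 km

Transfer time t = 8.20 hours = 29520 s, and t = π√(a_t³/μ).
So a_t = (μ t²/π²)^(1/3) = (42830 × (29520)² / π²)^(1/3) = 15580 km.
Since a_t = (r₁ + r₂)/2, r₂ = 2a_t − r₁ = 2×15580 − 4570 = 26590 km.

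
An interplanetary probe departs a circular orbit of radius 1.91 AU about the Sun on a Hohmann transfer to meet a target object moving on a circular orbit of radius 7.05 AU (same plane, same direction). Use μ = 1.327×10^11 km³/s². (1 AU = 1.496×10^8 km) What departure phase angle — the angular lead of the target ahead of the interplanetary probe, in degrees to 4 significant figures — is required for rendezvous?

φ = 88.82°

In km: r₁ = 1.91 × 1.496×10^8 = 2.85736×10^8 km; r₂ = 7.05 × 1.496×10^8 = 1.05468×10^9 km.
Semi-major axis of the transfer orbit: a_t = (2.85736×10^8 + 1.05468×10^9)/2 = 6.70208×10^8 km.
Transfer time t = π√(a_t³/μ) = 1.49633×10^8 s.
The target's mean motion on its circular orbit is ω₂ = √(μ/r₂³) = 1.06354×10^-8 rad/s.
Angle swept by the target during transfer: ω₂·t = 1.5914 rad = 91.18°.
The interplanetary probe traverses 180° on the transfer ellipse, so the target must lead by 180° − 91.18° = 88.82°.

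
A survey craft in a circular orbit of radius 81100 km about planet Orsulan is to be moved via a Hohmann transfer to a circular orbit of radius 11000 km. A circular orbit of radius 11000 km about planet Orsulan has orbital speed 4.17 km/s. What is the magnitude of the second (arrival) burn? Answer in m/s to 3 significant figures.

Δv₂ = 1360 m/s

From the circular-orbit relation v² = μ/r at r = 11000 km: μ = v²r = (4.17)² × 11000 = 1.91278×10^5 km³/s².
Transfer-ellipse semi-major axis a_t = (r₁ + r₂)/2 = (81100 + 11000)/2 = 46050 km.
On the circular orbit at r = 11000 km, v_c = √(μ/r) = 4.170 km/s.
Vis-viva on the transfer ellipse at r = 11000 km gives v_t = √[μ(2/r − 1/a_t)] = 5.534 km/s.
Δv₂ = |v_t − v_c| = |5.534 − 4.170| = 1.364 km/s.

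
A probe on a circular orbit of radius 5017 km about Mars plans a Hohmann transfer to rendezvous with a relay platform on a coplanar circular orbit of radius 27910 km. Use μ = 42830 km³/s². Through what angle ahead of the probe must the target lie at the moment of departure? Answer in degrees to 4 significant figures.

Semi-major axis of the transfer orbit: a_t = (5017 + 27910)/2 = 16463.5 km.
The half-period of the transfer ellipse is t = π√(a_t³/μ) = 32070 s.
The target's mean motion on its circular orbit is ω₂ = √(μ/r₂³) = 4.438×10^-5 rad/s.
Angle swept by the target during transfer: ω₂·t = 1.4233 rad = 81.55°.
Arrival is 180° from departure on the ellipse, so φ = 180° − 81.55° = 98.45°.

φ = 98.45°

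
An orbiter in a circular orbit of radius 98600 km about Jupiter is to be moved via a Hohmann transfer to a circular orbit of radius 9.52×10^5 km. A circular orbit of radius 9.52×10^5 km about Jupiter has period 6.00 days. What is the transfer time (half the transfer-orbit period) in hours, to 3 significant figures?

From Kepler's third law T² = 4π²r³/μ at r = 9.52×10^5 km, T = 6.00 days = 6.00 × 86400 s = 5.184×10^5 s: μ = 4π²r³/T² = 1.26748×10^8 km³/s².
Semi-major axis of the transfer orbit: a_t = (98600 + 9.520×10^5)/2 = 5.253×10^5 km.
Half the transfer-orbit period gives t = π√(a_t³/μ) = 1.062×10^5 s.
Converting: 1.062×10^5 s ÷ 3600 s/hour = 29.5 hours.

t = 29.5 hours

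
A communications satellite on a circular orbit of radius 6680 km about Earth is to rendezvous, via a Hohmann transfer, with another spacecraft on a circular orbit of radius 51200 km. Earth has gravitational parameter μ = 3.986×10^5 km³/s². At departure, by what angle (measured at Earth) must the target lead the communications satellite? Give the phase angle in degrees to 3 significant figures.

The Hohmann ellipse has a_t = (r₁ + r₂)/2 = 28940 km.
The half-period of the transfer ellipse is t = π√(a_t³/μ) = 24500 s.
The target's mean motion on its circular orbit is ω₂ = √(μ/r₂³) = 5.450×10^-5 rad/s.
Angle swept by the target during transfer: ω₂·t = 1.335 rad = 76.49°.
The communications satellite traverses 180° on the transfer ellipse, so the target must lead by 180° − 76.49° = 104°.

φ = 104°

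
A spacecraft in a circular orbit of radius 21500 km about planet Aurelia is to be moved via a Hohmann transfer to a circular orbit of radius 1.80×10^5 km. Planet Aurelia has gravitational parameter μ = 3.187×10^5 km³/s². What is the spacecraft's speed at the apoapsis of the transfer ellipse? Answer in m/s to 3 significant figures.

Semi-major axis of the transfer orbit: a_t = (21500 + 1.800×10^5)/2 = 1.0075×10^5 km.
The apoapsis of the transfer ellipse is at r = 1.800×10^5 km.
Vis-viva: v = √[μ(2/r − 1/a_t)] = √[3.187×10^5 × (2/1.800×10^5 − 1/1.0075×10^5)] = 0.6147 km/s.

v = 615 m/s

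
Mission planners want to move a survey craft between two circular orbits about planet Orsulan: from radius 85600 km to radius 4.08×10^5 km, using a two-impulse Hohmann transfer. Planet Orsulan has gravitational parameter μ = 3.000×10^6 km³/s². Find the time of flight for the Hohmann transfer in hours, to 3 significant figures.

t = 61.8 hours

Transfer-ellipse semi-major axis a_t = (r₁ + r₂)/2 = (85600 + 4.080×10^5)/2 = 2.468×10^5 km.
Half the transfer-orbit period gives t = π√(a_t³/μ) = 2.224×10^5 s.
Converting: 2.224×10^5 s ÷ 3600 s/hour = 61.8 hours.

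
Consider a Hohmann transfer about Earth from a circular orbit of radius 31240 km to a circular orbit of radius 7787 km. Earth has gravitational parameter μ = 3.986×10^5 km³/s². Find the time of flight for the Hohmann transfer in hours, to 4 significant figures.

t = 3.768 hours

Transfer-ellipse semi-major axis a_t = (r₁ + r₂)/2 = (31240 + 7787)/2 = 19513.5 km.
Half the transfer-orbit period gives t = π√(a_t³/μ) = 13564 s.
Converting: 13564 s ÷ 3600 s/hour = 3.768 hours.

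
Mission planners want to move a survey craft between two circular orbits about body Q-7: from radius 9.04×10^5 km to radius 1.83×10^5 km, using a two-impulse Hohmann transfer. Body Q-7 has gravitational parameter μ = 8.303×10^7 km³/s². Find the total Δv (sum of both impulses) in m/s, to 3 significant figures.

Transfer-ellipse semi-major axis a_t = (r₁ + r₂)/2 = (9.040×10^5 + 1.830×10^5)/2 = 5.435×10^5 km.
Circular speed at r₁: v₁ = √(μ/r₁) = √(8.303×10^7/9.040×10^5) = 9.584 km/s.
Transfer-orbit speed at r₁ (vis-viva): v_a = √[μ(2/r₁ − 1/a_t)] = 5.561 km/s.
First burn Δv₁ = |v_a − v₁| = 4.023 km/s.
At r₂, v₂ = √(μ/r₂) = 21.30061 km/s.
Transfer-orbit speed at r₂: v_p = √[μ(2/r₂ − 1/a_t)] = 27.47112 km/s.
Second burn Δv₂ = |v₂ − v_p| = 6.171 km/s.
Δv = Δv₁ + Δv₂ = 4.023 + 6.171 = 10.19 km/s.

Δv = 10200 m/s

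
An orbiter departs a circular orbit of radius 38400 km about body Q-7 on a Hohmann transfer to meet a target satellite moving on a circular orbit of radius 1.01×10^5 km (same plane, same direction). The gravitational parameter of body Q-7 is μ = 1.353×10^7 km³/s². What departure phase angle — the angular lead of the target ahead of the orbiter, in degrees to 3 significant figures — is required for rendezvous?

Semi-major axis of the transfer orbit: a_t = (38400 + 1.010×10^5)/2 = 69700 km.
The half-period of the transfer ellipse is t = π√(a_t³/μ) = 15716 s.
The target's mean motion on its circular orbit is ω₂ = √(μ/r₂³) = 1.1460×10^-4 rad/s.
Angle swept by the target during transfer: ω₂·t = 1.801 rad = 103.2°.
The orbiter traverses 180° on the transfer ellipse, so the target must lead by 180° − 103.2° = 76.8°.

φ = 76.8°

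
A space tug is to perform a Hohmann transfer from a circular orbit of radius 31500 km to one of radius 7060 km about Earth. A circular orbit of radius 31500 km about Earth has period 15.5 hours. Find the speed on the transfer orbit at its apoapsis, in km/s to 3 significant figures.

From Kepler's third law T² = 4π²r³/μ at r = 31500 km, T = 15.5 hours = 15.5 × 3600 s = 55800 s: μ = 4π²r³/T² = 3.96299×10^5 km³/s².
Semi-major axis of the transfer orbit: a_t = (31500 + 7060)/2 = 19280 km.
At apoapsis, r = 31500 km.
Applying v² = μ(2/r − 1/a_t): v = 2.146 km/s.

v = 2.15 km/s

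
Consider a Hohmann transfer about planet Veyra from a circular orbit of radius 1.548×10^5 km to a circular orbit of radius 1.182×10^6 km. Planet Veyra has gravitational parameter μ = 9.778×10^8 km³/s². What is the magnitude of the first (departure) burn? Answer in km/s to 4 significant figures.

Δv₁ = 26.21 km/s

Transfer-ellipse semi-major axis a_t = (r₁ + r₂)/2 = (1.548×10^5 + 1.182×10^6)/2 = 6.684×10^5 km.
Circular speed at r = 1.548×10^5 km: v_c = √(μ/r) = 79.477 km/s.
Transfer-orbit speed at the same r (vis-viva, a = a_t): v_t = √[μ(2/r − 1/a_t)] = 105.69 km/s.
Δv₁ = |v_t − v_c| = |105.69 − 79.477| = 26.21 km/s.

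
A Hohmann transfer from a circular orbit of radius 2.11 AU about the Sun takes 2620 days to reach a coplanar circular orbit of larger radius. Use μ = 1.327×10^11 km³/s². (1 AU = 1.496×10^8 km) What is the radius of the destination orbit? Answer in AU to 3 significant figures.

r₂ = 9.70 AU

In km: r₁ = 2.11 × 1.496×10^8 = 3.15656×10^8 km.
Transfer time t = 2620 days = 2.26368×10^8 s, and t = π√(a_t³/μ).
So a_t = (μ t²/π²)^(1/3) = (1.327×10^11 × (2.26368×10^8)² / π²)^(1/3) = 8.8322×10^8 km.
Since a_t = (r₁ + r₂)/2, r₂ = 2a_t − r₁ = 2×8.8322×10^8 − 3.15656×10^8 = 1.450784×10^9 km.
In AU: r₂ = 1.450784×10^9 / 1.496×10^8 = 9.70 AU.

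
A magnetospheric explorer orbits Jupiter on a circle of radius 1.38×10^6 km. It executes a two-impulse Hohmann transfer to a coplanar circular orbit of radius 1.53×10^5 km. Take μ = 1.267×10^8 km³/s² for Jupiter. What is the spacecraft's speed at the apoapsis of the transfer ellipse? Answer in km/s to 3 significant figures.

The Hohmann ellipse has a_t = (r₁ + r₂)/2 = 7.665×10^5 km.
At apoapsis, r = 1.380×10^6 km.
Vis-viva: v = √[μ(2/r − 1/a_t)] = √[1.267×10^8 × (2/1.380×10^6 − 1/7.665×10^5)] = 4.281 km/s.

v = 4.28 km/s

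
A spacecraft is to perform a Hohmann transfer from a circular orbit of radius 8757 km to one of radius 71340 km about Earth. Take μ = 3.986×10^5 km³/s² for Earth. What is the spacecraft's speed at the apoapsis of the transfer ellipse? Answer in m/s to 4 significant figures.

v = 1105 m/s

Transfer-ellipse semi-major axis a_t = (r₁ + r₂)/2 = (8757 + 71340)/2 = 40048.5 km.
The apoapsis of the transfer ellipse is at r = 71340 km.
Applying v² = μ(2/r − 1/a_t): v = 1.105 km/s.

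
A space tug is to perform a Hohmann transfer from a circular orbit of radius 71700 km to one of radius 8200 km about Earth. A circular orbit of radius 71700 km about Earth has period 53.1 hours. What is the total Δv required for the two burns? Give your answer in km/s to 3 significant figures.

From Kepler's third law T² = 4π²r³/μ at r = 71700 km, T = 53.1 hours = 53.1 × 3600 s = 1.9116×10^5 s: μ = 4π²r³/T² = 3.98220×10^5 km³/s².
Transfer-ellipse semi-major axis a_t = (r₁ + r₂)/2 = (71700 + 8200)/2 = 39950 km.
At r₁ the circular-orbit speed is v₁ = √(μ/r₁) = 2.357 km/s.
Transfer-orbit speed at r₁ (v² = μ(2/r − 1/a)): v_a = √[μ(2/r₁ − 1/a_t)] = 1.068 km/s.
First burn Δv₁ = |v_a − v₁| = 1.289 km/s.
Circular speed at r₂: v₂ = √(μ/r₂) = 6.969 km/s.
Transfer-orbit speed at r₂: v_p = √[μ(2/r₂ − 1/a_t)] = 9.336 km/s.
Second burn Δv₂ = |v₂ − v_p| = 2.367 km/s.
Δv = Δv₁ + Δv₂ = 1.289 + 2.367 = 3.656 km/s.

Δv = 3.66 km/s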